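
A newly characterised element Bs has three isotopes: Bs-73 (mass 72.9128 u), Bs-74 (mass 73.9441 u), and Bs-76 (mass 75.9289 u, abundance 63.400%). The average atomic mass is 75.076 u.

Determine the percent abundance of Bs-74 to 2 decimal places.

24.34%

Let x and y be the fractions of Bs-73 and Bs-74. Then x + y = 1 − 0.63400 = 0.36600 and 72.9128x + 73.9441y = 75.076 − 0.63400×75.9289 = 26.9370774.
Substituting: 72.9128x + 73.9441(0.36600 − x) = 26.9370774
(72.9128 − 73.9441)x = -0.1264632  ⇒  x = 0.12263, y = 0.24337
Bs-73: 12.26%, Bs-74: 24.34%.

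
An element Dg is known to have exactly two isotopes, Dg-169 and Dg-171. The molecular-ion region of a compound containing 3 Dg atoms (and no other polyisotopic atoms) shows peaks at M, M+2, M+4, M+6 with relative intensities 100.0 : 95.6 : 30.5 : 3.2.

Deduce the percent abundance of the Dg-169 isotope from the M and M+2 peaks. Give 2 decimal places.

75.83%

If p is the fraction of Dg that is Dg-169, then I(M+2)/I(M) = [C(3,1)·p^2·(1−p)] / p^3 = 3·(1−p)/p = 95.6/100.0 = 0.9560
(1−p)/p = 0.9560/3 = 0.3187  ⇒  p = 1/(1 + 0.3187) = 0.7583
Dg-169: 75.83%, Dg-171: 24.17%.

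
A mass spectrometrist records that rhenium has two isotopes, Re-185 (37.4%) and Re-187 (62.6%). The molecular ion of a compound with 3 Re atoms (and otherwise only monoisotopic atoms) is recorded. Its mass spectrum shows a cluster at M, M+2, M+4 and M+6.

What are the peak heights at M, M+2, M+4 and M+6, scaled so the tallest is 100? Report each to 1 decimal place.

11.9 : 59.7 : 100.0 : 55.8

Expanding (0.374 + 0.626)^3:
P(M) = 0.374^3 = 0.052314
P(M+2) = 3 × 0.374^2 × 0.626^1 = 0.262687
P(M+4) = 3 × 0.374^1 × 0.626^2 = 0.439685
P(M+6) = 0.626^3 = 0.245314
The M+4 peak is largest (0.439685); scaling to 100 gives 11.9 : 59.7 : 100.0 : 55.8.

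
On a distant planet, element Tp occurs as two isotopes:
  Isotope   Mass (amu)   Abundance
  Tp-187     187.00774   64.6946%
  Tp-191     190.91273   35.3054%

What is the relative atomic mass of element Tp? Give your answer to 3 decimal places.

Ar = Σ fᵢ·mᵢ = 0.646946 × 187.00774 + 0.353054 × 190.91273
= 120.983909 + 67.402503 = 188.386412 amu

188.386 amu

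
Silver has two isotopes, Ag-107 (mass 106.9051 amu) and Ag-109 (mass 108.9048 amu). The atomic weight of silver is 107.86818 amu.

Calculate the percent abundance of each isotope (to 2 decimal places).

Ag-107: 51.84%, Ag-109: 48.16%

With x = fraction of Ag-107 (so Ag-109 is 1 − x):
106.9051·x + 108.9048·(1 − x) = 107.86818
(106.9051 − 108.9048)·x = 107.86818 − 108.9048
x = -1.03662 / -1.9997 = 0.51839 → 51.84% Ag-107, 48.16% Ag-109.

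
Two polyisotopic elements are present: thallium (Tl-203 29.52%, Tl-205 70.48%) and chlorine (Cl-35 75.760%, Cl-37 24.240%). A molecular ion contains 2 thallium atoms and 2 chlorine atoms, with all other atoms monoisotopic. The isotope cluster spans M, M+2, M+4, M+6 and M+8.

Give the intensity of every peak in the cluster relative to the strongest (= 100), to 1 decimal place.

11.3 : 61.1 : 100.0 : 46.7 : 6.6

Thallium pattern (n=2): 0.08714304 : 0.41611392 : 0.49674304
Chlorine pattern (n=2): 0.57395776 : 0.36728448 : 0.05875776
Convolve the two distributions (both contribute in 2-u steps):
  M: 0.08714304×0.57395776 = 0.050016
  M+2: 0.08714304×0.36728448 + 0.41611392×0.57395776 = 0.270838
  M+4: 0.08714304×0.05875776 + 0.41611392×0.36728448 + 0.49674304×0.57395776 = 0.443062
  M+6: 0.41611392×0.05875776 + 0.49674304×0.36728448 = 0.206896
  M+8: 0.49674304×0.05875776 = 0.029188
Scale to base peak (0.443062) = 100: 11.3 : 61.1 : 100.0 : 46.7 : 6.6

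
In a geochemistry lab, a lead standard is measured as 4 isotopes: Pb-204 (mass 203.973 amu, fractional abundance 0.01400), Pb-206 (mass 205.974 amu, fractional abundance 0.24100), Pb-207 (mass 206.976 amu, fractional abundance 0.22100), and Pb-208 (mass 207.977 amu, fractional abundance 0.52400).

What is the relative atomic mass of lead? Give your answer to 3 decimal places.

207.217 amu

Average mass = Σ (abundance × isotope mass) = 0.01400 × 203.973 + 0.24100 × 205.974 + 0.22100 × 206.976 + 0.52400 × 207.977
= 2.8556 + 49.6397 + 45.7417 + 108.9799 = 207.2169 amu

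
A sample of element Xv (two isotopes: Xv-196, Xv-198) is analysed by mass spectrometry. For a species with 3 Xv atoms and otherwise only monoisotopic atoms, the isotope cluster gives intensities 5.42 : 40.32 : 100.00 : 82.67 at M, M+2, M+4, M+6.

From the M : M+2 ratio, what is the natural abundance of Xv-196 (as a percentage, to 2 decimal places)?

28.74%

If p is the fraction of Xv that is Xv-196, then I(M+2)/I(M) = [C(3,1)·p^2·(1−p)] / p^3 = 3·(1−p)/p = 40.32/5.42 = 7.4391
(1−p)/p = 7.4391/3 = 2.4797  ⇒  p = 1/(1 + 2.4797) = 0.2874
Xv-196: 28.74%, Xv-198: 71.26%.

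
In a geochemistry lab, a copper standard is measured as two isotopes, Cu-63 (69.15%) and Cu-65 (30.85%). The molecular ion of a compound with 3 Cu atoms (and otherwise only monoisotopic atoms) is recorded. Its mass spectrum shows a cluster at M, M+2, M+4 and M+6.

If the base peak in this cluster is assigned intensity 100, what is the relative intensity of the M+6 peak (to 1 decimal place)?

Term probabilities: M 0.3307, M+2 0.4425, M+4 0.1974, M+6 0.0294. Base peak = M+2.
P(M+2) = C(3,1) × 0.6915^2 × 0.3085^1 = 3 × 0.47817225 × 0.3085 = 0.442548 (base)
P(M+6) = C(3,3) × 0.6915^0 × 0.3085^3 = 1 × 1.0000 × 0.02936064 = 0.029361
Relative intensity = 0.029361 / 0.442548 × 100 = 6.6

6.6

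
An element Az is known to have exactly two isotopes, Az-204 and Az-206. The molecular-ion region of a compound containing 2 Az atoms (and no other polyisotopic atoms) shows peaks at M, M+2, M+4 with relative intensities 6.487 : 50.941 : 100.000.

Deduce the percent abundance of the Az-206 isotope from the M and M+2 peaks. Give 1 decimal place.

79.7%

Write p for the Az-204 fraction. I(M+2)/I(M) = [C(2,1)·p^1·(1−p)] / p^2 = 2·(1−p)/p = 50.941/6.487 = 7.8528
(1−p)/p = 7.8528/2 = 3.9264  ⇒  p = 1/(1 + 3.9264) = 0.2030
Az-204: 20.3%, Az-206: 79.7%.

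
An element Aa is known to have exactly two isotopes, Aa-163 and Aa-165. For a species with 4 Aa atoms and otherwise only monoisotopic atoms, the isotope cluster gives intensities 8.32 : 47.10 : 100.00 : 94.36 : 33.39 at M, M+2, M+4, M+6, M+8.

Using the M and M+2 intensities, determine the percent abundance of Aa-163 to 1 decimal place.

41.4%

Write p for the Aa-163 fraction. I(M+2)/I(M) = [C(4,1)·p^3·(1−p)] / p^4 = 4·(1−p)/p = 47.10/8.32 = 5.6611
(1−p)/p = 5.6611/4 = 1.4153  ⇒  p = 1/(1 + 1.4153) = 0.4140
Aa-163: 41.4%, Aa-165: 58.6%.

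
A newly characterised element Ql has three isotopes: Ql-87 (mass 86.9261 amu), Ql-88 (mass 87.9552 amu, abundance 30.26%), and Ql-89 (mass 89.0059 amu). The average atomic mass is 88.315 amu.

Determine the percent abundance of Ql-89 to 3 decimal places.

51.808%

Let x and y be the fractions of Ql-87 and Ql-89. Then x + y = 1 − 0.3026 = 0.6974 and 86.9261x + 89.0059y = 88.315 − 0.3026×87.9552 = 61.69975648.
Substituting: 86.9261x + 89.0059(0.6974 − x) = 61.69975648
(86.9261 − 89.0059)x = -0.37295818  ⇒  x = 0.17932, y = 0.51808
Ql-87: 17.932%, Ql-89: 51.808%.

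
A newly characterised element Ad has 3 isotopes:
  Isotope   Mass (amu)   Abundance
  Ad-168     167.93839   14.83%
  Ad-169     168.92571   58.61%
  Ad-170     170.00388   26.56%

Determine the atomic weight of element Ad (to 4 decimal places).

The abundance-weighted mean is 0.1483 × 167.93839 + 0.5861 × 168.92571 + 0.2656 × 170.00388
= 24.905263 + 99.007359 + 45.153031 = 169.065653 amu

169.0657 amu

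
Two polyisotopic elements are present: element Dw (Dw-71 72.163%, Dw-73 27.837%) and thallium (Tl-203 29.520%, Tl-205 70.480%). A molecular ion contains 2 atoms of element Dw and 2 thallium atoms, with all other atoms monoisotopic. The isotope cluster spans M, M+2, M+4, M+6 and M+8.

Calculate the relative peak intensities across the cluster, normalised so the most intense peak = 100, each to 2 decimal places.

10.49 : 58.18 : 100.00 : 53.59 : 8.90

Element Dw pattern (n=2): 0.52074986 : 0.40176029 : 0.07748986
Thallium pattern (n=2): 0.08714304 : 0.41611392 : 0.49674304
Convolve the two distributions (both contribute in 2-u steps):
  M: 0.52074986×0.08714304 = 0.045380
  M+2: 0.52074986×0.41611392 + 0.40176029×0.08714304 = 0.251702
  M+4: 0.52074986×0.49674304 + 0.40176029×0.41611392 + 0.07748986×0.08714304 = 0.432610
  M+6: 0.40176029×0.49674304 + 0.07748986×0.41611392 = 0.231816
  M+8: 0.07748986×0.49674304 = 0.038493
Scale to base peak (0.432610) = 100: 10.49 : 58.18 : 100.00 : 53.59 : 8.90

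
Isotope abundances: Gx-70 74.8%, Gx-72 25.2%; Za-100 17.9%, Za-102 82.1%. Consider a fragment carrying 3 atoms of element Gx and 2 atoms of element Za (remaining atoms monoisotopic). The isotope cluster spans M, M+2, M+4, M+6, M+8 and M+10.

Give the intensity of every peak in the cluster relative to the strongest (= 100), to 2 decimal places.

3.26 : 33.23 : 100.00 : 79.69 : 24.52 : 2.62

Element Gx pattern (n=3): 0.41850899 : 0.42298502 : 0.14250298 : 0.01600301
Element Za pattern (n=2): 0.032041 : 0.293918 : 0.674041
Convolve the two distributions (both contribute in 2-u steps):
  M: 0.41850899×0.032041 = 0.013409
  M+2: 0.41850899×0.293918 + 0.42298502×0.032041 = 0.136560
  M+4: 0.41850899×0.674041 + 0.42298502×0.293918 + 0.14250298×0.032041 = 0.410981
  M+6: 0.42298502×0.674041 + 0.14250298×0.293918 + 0.01600301×0.032041 = 0.327506
  M+8: 0.14250298×0.674041 + 0.01600301×0.293918 = 0.100756
  M+10: 0.01600301×0.674041 = 0.010787
Scale to base peak (0.410981) = 100: 3.26 : 33.23 : 100.00 : 79.69 : 24.52 : 2.62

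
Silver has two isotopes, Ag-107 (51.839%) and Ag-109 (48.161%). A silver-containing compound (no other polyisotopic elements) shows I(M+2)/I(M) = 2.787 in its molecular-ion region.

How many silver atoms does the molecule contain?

The M+2/M ratio from n Ag atoms is n · q/p = n · 0.48161/0.51839.
n = 2.787 × 0.51839/0.48161 = 3.00 ≈ 3

3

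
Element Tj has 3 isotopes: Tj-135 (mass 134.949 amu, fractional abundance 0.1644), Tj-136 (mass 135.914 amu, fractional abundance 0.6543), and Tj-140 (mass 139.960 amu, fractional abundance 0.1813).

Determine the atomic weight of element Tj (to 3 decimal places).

The abundance-weighted mean is 0.1644 × 134.949 + 0.6543 × 135.914 + 0.1813 × 139.960
= 22.1856 + 88.9285 + 25.3747 = 136.4888 amu

136.489 amu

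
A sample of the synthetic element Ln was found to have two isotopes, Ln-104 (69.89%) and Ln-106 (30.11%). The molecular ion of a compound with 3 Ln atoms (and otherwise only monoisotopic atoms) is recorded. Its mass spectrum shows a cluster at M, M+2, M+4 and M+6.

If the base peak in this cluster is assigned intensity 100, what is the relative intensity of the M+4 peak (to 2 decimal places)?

(0.6989 + 0.3011)^3 gives M 0.3414, M+2 0.4412, M+4 0.1901, M+6 0.0273; the largest is M+2.
P(M+2) = C(3,1) × 0.6989^2 × 0.3011^1 = 3 × 0.48846121 × 0.3011 = 0.441227 (base)
P(M+4) = C(3,2) × 0.6989^1 × 0.3011^2 = 3 × 0.6989 × 0.09066121 = 0.190089
Relative intensity = 0.190089 / 0.441227 × 100 = 43.08

43.08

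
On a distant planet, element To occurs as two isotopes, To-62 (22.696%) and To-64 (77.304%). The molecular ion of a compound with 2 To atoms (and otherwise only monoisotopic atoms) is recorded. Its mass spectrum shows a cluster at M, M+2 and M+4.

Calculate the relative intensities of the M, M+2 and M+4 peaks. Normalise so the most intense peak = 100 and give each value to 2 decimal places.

Expanding (0.22696 + 0.77304)^2:
P(M) = 0.22696^2 = 0.051511
P(M+2) = 2 × 0.22696^1 × 0.77304^1 = 0.350898
P(M+4) = 0.77304^2 = 0.597591
The M+4 peak is largest (0.597591); scaling to 100 gives 8.62 : 58.72 : 100.00.

8.62 : 58.72 : 100.00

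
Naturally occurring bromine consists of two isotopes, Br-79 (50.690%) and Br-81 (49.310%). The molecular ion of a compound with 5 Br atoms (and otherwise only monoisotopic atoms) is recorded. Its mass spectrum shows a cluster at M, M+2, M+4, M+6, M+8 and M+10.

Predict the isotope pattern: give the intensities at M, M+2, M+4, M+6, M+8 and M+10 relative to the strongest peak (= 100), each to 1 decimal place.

10.6 : 51.4 : 100.0 : 97.3 : 47.3 : 9.2

Expanding (0.50690 + 0.49310)^5:
P(M) = 0.50690^5 = 0.033467
P(M+2) = 5 × 0.50690^4 × 0.49310^1 = 0.162777
P(M+4) = 10 × 0.50690^3 × 0.49310^2 = 0.316692
P(M+6) = 10 × 0.50690^2 × 0.49310^3 = 0.308070
P(M+8) = 5 × 0.50690^1 × 0.49310^4 = 0.149842
P(M+10) = 0.49310^5 = 0.029152
The M+4 peak is largest (0.316692); scaling to 100 gives 10.6 : 51.4 : 100.0 : 97.3 : 47.3 : 9.2.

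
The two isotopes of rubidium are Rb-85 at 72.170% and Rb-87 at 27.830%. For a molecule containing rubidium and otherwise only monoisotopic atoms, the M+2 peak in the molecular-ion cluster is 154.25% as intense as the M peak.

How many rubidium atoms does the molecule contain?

4

For n independent Rb atoms, I(M+2)/I(M) = n · (abundance Rb-87) / (abundance Rb-85) = n · 0.27830/0.72170.
n = 1.5425 × 0.72170/0.27830 = 4.00 ≈ 4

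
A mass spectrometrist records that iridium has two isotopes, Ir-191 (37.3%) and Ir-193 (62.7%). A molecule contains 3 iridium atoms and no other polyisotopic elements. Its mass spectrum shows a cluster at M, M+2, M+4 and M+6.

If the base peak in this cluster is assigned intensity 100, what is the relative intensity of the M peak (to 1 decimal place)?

11.8

(0.373 + 0.627)^3 gives M 0.0519, M+2 0.2617, M+4 0.4399, M+6 0.2465; the largest is M+4.
P(M+4) = C(3,2) × 0.373^1 × 0.627^2 = 3 × 0.3730 × 0.393129 = 0.439911 (base)
P(M) = C(3,0) × 0.373^3 × 0.627^0 = 1 × 0.05189512 × 1.0000 = 0.051895
Relative intensity = 0.051895 / 0.439911 × 100 = 11.8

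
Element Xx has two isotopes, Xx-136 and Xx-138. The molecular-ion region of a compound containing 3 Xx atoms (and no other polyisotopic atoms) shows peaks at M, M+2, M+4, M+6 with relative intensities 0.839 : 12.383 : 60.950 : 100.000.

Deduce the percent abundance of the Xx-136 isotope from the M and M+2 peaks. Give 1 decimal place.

16.9%

Write p for the Xx-136 fraction. I(M+2)/I(M) = [C(3,1)·p^2·(1−p)] / p^3 = 3·(1−p)/p = 12.383/0.839 = 14.7592
(1−p)/p = 14.7592/3 = 4.9197  ⇒  p = 1/(1 + 4.9197) = 0.1689
Xx-136: 16.9%, Xx-138: 83.1%.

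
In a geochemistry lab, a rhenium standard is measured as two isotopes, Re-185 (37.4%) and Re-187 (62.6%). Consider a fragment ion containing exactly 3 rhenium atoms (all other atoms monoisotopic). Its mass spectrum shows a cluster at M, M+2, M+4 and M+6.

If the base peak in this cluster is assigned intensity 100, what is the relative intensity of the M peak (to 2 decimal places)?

11.90

Term probabilities: M 0.0523, M+2 0.2627, M+4 0.4397, M+6 0.2453. Base peak = M+4.
P(M+4) = C(3,2) × 0.374^1 × 0.626^2 = 3 × 0.3740 × 0.391876 = 0.439685 (base)
P(M) = C(3,0) × 0.374^3 × 0.626^0 = 1 × 0.05231362 × 1.0000 = 0.052314
Relative intensity = 0.052314 / 0.439685 × 100 = 11.90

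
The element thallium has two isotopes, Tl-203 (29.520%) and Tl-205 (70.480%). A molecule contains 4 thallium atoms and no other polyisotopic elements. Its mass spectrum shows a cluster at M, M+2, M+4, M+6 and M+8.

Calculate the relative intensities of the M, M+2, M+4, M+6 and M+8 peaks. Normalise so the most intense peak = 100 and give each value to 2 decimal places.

1.84 : 17.54 : 62.83 : 100.00 : 59.69

The 4 Tl atoms are independent, so intensities follow the terms of (0.29520 + 0.70480)^4.
P(M) = 0.29520^4 = 0.007594
P(M+2) = 4 × 0.29520^3 × 0.70480^1 = 0.072523
P(M+4) = 6 × 0.29520^2 × 0.70480^2 = 0.259726
P(M+6) = 4 × 0.29520^1 × 0.70480^3 = 0.413403
P(M+8) = 0.70480^4 = 0.246754
The M+6 peak is largest (0.413403); scaling to 100 gives 1.84 : 17.54 : 62.83 : 100.00 : 59.69.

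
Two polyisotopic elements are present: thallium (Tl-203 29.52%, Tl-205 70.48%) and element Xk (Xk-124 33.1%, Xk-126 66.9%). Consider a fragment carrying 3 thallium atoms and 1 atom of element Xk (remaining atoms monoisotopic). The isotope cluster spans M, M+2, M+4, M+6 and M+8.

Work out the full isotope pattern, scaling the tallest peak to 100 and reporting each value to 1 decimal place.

2.1 : 19.1 : 65.6 : 100.0 : 57.1

Thallium pattern (n=3): 0.02572463 : 0.18425524 : 0.43991564 : 0.35010449
Element Xk pattern (n=1): 0.3310 : 0.6690
Convolve the two distributions (both contribute in 2-u steps):
  M: 0.02572463×0.3310 = 0.008515
  M+2: 0.02572463×0.6690 + 0.18425524×0.3310 = 0.078198
  M+4: 0.18425524×0.6690 + 0.43991564×0.3310 = 0.268879
  M+6: 0.43991564×0.6690 + 0.35010449×0.3310 = 0.410188
  M+8: 0.35010449×0.6690 = 0.234220
Scale to base peak (0.410188) = 100: 2.1 : 19.1 : 65.6 : 100.0 : 57.1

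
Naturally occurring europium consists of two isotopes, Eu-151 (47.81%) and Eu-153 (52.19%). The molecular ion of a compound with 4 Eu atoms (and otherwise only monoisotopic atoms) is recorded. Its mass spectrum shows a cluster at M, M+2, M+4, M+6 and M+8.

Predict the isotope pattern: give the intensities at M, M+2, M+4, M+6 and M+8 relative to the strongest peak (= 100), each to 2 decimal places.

13.99 : 61.07 : 100.00 : 72.77 : 19.86

The 4 Eu atoms are independent, so intensities follow the terms of (0.4781 + 0.5219)^4.
P(M) = 0.4781^4 = 0.052249
P(M+2) = 4 × 0.4781^3 × 0.5219^1 = 0.228141
P(M+4) = 6 × 0.4781^2 × 0.5219^2 = 0.373563
P(M+6) = 4 × 0.4781^1 × 0.5219^3 = 0.271857
P(M+8) = 0.5219^4 = 0.074191
The M+4 peak is largest (0.373563); scaling to 100 gives 13.99 : 61.07 : 100.00 : 72.77 : 19.86.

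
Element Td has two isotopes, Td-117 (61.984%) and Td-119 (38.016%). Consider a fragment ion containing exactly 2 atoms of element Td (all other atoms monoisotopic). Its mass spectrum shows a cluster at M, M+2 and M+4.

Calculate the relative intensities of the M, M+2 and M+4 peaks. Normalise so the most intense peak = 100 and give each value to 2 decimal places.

81.52 : 100.00 : 30.67

The 2 Td atoms are independent, so intensities follow the terms of (0.61984 + 0.38016)^2.
P(M) = 0.61984^2 = 0.384202
P(M+2) = 2 × 0.61984^1 × 0.38016^1 = 0.471277
P(M+4) = 0.38016^2 = 0.144522
The M+2 peak is largest (0.471277); scaling to 100 gives 81.52 : 100.00 : 30.67.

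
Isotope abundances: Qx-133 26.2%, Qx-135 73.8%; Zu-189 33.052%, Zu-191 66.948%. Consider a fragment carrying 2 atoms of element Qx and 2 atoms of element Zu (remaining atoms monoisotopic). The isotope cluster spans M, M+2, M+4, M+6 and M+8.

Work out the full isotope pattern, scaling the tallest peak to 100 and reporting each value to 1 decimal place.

1.8 : 17.5 : 63.1 : 100.0 : 58.9

Element Qx pattern (n=2): 0.068644 : 0.386712 : 0.544644
Element Zu pattern (n=2): 0.10924347 : 0.44255306 : 0.44820347
Convolve the two distributions (both contribute in 2-u steps):
  M: 0.068644×0.10924347 = 0.007499
  M+2: 0.068644×0.44255306 + 0.386712×0.10924347 = 0.072624
  M+4: 0.068644×0.44820347 + 0.386712×0.44255306 + 0.544644×0.10924347 = 0.261406
  M+6: 0.386712×0.44820347 + 0.544644×0.44255306 = 0.414360
  M+8: 0.544644×0.44820347 = 0.244111
Scale to base peak (0.414360) = 100: 1.8 : 17.5 : 63.1 : 100.0 : 58.9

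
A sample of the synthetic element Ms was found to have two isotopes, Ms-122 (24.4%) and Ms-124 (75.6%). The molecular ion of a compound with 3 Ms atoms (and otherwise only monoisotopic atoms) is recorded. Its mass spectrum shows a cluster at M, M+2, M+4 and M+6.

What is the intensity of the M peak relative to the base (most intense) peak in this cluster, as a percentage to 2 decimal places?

3.36%

Binomial terms of (0.244 + 0.756)^3: M 0.0145, M+2 0.1350, M+4 0.4184, M+6 0.4321 → M+6 is the base peak.
P(M+6) = C(3,3) × 0.244^0 × 0.756^3 = 1 × 1.0000 × 0.43208122 = 0.432081 (base)
P(M) = C(3,0) × 0.244^3 × 0.756^0 = 1 × 0.01452678 × 1.0000 = 0.014527
Relative intensity = 0.014527 / 0.432081 × 100 = 3.36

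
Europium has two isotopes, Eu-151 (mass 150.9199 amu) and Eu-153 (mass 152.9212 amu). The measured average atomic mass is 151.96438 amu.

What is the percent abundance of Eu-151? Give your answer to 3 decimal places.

47.810%

With x = fraction of Eu-151 (so Eu-153 is 1 − x):
150.9199·x + 152.9212·(1 − x) = 151.96438
(150.9199 − 152.9212)·x = 151.96438 − 152.9212
x = -0.95682 / -2.0013 = 0.47810 → 47.810% Eu-151, 52.190% Eu-153.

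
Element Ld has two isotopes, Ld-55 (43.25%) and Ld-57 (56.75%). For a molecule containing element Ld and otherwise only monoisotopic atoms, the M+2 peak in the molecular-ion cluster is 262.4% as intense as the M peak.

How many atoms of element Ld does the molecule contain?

The M+2/M ratio from n Ld atoms is n · q/p = n · 0.5675/0.4325.
n = 2.624 × 0.4325/0.5675 = 2.00 ≈ 2

2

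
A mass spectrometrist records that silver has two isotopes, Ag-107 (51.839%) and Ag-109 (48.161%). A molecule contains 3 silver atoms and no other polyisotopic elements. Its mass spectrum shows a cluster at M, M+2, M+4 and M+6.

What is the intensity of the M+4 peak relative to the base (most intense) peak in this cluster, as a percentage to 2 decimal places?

(0.51839 + 0.48161)^3 gives M 0.1393, M+2 0.3883, M+4 0.3607, M+6 0.1117; the largest is M+2.
P(M+2) = C(3,1) × 0.51839^2 × 0.48161^1 = 3 × 0.26872819 × 0.48161 = 0.388267 (base)
P(M+4) = C(3,2) × 0.51839^1 × 0.48161^2 = 3 × 0.51839 × 0.23194819 = 0.360719
Relative intensity = 0.360719 / 0.388267 × 100 = 92.90

92.90%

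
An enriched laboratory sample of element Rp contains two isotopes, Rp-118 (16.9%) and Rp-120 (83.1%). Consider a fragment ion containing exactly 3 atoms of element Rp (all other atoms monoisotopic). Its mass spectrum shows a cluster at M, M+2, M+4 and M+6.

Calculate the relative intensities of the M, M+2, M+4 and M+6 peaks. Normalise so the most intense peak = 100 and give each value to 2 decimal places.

0.84 : 12.41 : 61.01 : 100.00

Expanding (0.169 + 0.831)^3:
P(M) = 0.169^3 = 0.004827
P(M+2) = 3 × 0.169^2 × 0.831^1 = 0.071203
P(M+4) = 3 × 0.169^1 × 0.831^2 = 0.350114
P(M+6) = 0.831^3 = 0.573856
The M+6 peak is largest (0.573856); scaling to 100 gives 0.84 : 12.41 : 61.01 : 100.00.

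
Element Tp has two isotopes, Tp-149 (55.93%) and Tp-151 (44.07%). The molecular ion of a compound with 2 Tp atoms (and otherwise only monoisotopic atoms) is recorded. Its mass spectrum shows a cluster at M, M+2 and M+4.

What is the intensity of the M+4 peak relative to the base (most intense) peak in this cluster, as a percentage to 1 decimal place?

Term probabilities: M 0.3128, M+2 0.4930, M+4 0.1942. Base peak = M+2.
P(M+2) = C(2,1) × 0.5593^1 × 0.4407^1 = 2 × 0.5593 × 0.4407 = 0.492967 (base)
P(M+4) = C(2,2) × 0.5593^0 × 0.4407^2 = 1 × 1.0000 × 0.19421649 = 0.194216
Relative intensity = 0.194216 / 0.492967 × 100 = 39.4

39.4%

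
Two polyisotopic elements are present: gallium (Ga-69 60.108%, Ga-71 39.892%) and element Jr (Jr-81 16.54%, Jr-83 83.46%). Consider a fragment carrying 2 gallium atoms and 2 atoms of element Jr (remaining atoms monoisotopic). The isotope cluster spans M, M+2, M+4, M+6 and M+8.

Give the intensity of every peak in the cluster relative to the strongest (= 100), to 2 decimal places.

2.54 : 29.06 : 100.00 : 97.31 : 28.54

Gallium pattern (n=2): 0.36129717 : 0.47956567 : 0.15913717
Element Jr pattern (n=2): 0.02735716 : 0.27608568 : 0.69655716
Convolve the two distributions (both contribute in 2-u steps):
  M: 0.36129717×0.02735716 = 0.009884
  M+2: 0.36129717×0.27608568 + 0.47956567×0.02735716 = 0.112869
  M+4: 0.36129717×0.69655716 + 0.47956567×0.27608568 + 0.15913717×0.02735716 = 0.388419
  M+6: 0.47956567×0.69655716 + 0.15913717×0.27608568 = 0.377980
  M+8: 0.15913717×0.69655716 = 0.110848
Scale to base peak (0.388419) = 100: 2.54 : 29.06 : 100.00 : 97.31 : 28.54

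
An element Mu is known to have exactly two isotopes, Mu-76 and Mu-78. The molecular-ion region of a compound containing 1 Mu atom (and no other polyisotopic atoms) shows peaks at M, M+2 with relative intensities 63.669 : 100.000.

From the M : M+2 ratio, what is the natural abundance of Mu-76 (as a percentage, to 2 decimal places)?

38.90%

Let p = fractional abundance of Mu-76. I(M+2)/I(M) = [C(1,1)·p^0·(1−p)] / p^1 = 1·(1−p)/p = 100.000/63.669 = 1.5706
(1−p)/p = 1.5706/1 = 1.5706  ⇒  p = 1/(1 + 1.5706) = 0.3890
Mu-76: 38.90%, Mu-78: 61.10%.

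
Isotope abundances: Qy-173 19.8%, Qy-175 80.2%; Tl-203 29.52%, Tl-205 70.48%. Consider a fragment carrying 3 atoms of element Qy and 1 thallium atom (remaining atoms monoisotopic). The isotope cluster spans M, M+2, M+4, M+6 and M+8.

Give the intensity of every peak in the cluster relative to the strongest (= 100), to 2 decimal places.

0.54 : 7.90 : 42.52 : 100.00 : 86.24

Element Qy pattern (n=3): 0.00776239 : 0.09432482 : 0.38206318 : 0.51584961
Thallium pattern (n=1): 0.2952 : 0.7048
Convolve the two distributions (both contribute in 2-u steps):
  M: 0.00776239×0.2952 = 0.002291
  M+2: 0.00776239×0.7048 + 0.09432482×0.2952 = 0.033316
  M+4: 0.09432482×0.7048 + 0.38206318×0.2952 = 0.179265
  M+6: 0.38206318×0.7048 + 0.51584961×0.2952 = 0.421557
  M+8: 0.51584961×0.7048 = 0.363571
Scale to base peak (0.421557) = 100: 0.54 : 7.90 : 42.52 : 100.00 : 86.24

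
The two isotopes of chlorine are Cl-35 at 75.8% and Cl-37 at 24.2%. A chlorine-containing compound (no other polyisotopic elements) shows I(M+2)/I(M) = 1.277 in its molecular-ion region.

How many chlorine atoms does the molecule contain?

4

With n Cl atoms, P(M+2)/P(M) = C(n,1)·p^(n−1)q / p^n = n·q/p = n · 0.242/0.758.
n = 1.277 × 0.758/0.242 = 4.00 ≈ 4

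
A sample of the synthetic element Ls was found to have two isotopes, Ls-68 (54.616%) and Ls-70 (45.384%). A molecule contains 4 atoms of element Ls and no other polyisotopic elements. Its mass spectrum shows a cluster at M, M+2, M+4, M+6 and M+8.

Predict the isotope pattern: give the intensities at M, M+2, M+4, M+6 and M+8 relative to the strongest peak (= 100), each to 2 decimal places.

24.14 : 80.23 : 100.00 : 55.40 : 11.51

Expanding (0.54616 + 0.45384)^4:
P(M) = 0.54616^4 = 0.088977
P(M+2) = 4 × 0.54616^3 × 0.45384^1 = 0.295748
P(M+4) = 6 × 0.54616^2 × 0.45384^2 = 0.368635
P(M+6) = 4 × 0.54616^1 × 0.45384^3 = 0.204215
P(M+8) = 0.45384^4 = 0.042424
The M+4 peak is largest (0.368635); scaling to 100 gives 24.14 : 80.23 : 100.00 : 55.40 : 11.51.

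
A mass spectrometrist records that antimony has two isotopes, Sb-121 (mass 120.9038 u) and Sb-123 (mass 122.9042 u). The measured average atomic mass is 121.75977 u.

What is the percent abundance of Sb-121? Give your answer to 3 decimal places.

57.210%

Let x be the fractional abundance of Sb-121; then Sb-123 has abundance 1 − x.
120.9038·x + 122.9042·(1 − x) = 121.75977
(120.9038 − 122.9042)·x = 121.75977 − 122.9042
x = -1.14443 / -2.0004 = 0.57210 → 57.210% Sb-121, 42.790% Sb-123.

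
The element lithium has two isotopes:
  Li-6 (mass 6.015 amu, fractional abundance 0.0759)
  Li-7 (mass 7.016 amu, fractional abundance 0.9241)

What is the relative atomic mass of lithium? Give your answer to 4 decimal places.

6.9400 amu

Ar = Σ fᵢ·mᵢ = 0.0759 × 6.015 + 0.9241 × 7.016
= 0.45654 + 6.48349 = 6.94003 amu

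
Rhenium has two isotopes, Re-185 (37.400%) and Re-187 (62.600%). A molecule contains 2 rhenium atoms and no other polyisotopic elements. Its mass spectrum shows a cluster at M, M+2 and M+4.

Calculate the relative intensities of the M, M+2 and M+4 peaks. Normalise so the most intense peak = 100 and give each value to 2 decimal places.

29.87 : 100.00 : 83.69

Each Re atom is independently Re-185 (p = 0.37400) or Re-187 (q = 0.62600); the cluster is the binomial expansion (p + q)^2.
P(M) = 0.37400^2 = 0.139876
P(M+2) = 2 × 0.37400^1 × 0.62600^1 = 0.468248
P(M+4) = 0.62600^2 = 0.391876
The M+2 peak is largest (0.468248); scaling to 100 gives 29.87 : 100.00 : 83.69.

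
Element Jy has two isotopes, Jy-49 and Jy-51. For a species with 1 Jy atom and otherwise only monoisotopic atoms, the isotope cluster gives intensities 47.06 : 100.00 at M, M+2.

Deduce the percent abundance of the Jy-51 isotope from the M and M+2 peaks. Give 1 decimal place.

If p is the fraction of Jy that is Jy-49, then I(M+2)/I(M) = [C(1,1)·p^0·(1−p)] / p^1 = 1·(1−p)/p = 100.00/47.06 = 2.1249
(1−p)/p = 2.1249/1 = 2.1249  ⇒  p = 1/(1 + 2.1249) = 0.3200
Jy-49: 32.0%, Jy-51: 68.0%.

68.0%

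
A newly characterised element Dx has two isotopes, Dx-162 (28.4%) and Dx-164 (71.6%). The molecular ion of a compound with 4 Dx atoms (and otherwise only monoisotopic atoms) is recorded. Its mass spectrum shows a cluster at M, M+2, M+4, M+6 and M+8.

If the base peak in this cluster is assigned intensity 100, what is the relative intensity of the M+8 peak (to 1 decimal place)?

Term probabilities: M 0.0065, M+2 0.0656, M+4 0.2481, M+6 0.4170, M+8 0.2628. Base peak = M+6.
P(M+6) = C(4,3) × 0.284^1 × 0.716^3 = 4 × 0.2840 × 0.3670617 = 0.416982 (base)
P(M+8) = C(4,4) × 0.284^0 × 0.716^4 = 1 × 1.0000 × 0.26281617 = 0.262816
Relative intensity = 0.262816 / 0.416982 × 100 = 63.0

63.0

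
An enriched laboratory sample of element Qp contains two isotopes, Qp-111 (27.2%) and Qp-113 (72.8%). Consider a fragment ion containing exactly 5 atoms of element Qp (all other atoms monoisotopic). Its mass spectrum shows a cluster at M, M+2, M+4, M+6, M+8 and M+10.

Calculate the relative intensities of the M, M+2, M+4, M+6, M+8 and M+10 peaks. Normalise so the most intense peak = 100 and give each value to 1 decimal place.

Expanding (0.272 + 0.728)^5:
P(M) = 0.272^5 = 0.001489
P(M+2) = 5 × 0.272^4 × 0.728^1 = 0.019924
P(M+4) = 10 × 0.272^3 × 0.728^2 = 0.106652
P(M+6) = 10 × 0.272^2 × 0.728^3 = 0.285451
P(M+8) = 5 × 0.272^1 × 0.728^4 = 0.382001
P(M+10) = 0.728^5 = 0.204483
The M+8 peak is largest (0.382001); scaling to 100 gives 0.4 : 5.2 : 27.9 : 74.7 : 100.0 : 53.5.

0.4 : 5.2 : 27.9 : 74.7 : 100.0 : 53.5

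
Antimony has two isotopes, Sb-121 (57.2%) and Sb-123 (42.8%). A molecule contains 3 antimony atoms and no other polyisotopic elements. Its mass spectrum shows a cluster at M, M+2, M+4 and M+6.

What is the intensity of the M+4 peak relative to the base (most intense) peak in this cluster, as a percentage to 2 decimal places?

Term probabilities: M 0.1871, M+2 0.4201, M+4 0.3143, M+6 0.0784. Base peak = M+2.
P(M+2) = C(3,1) × 0.572^2 × 0.428^1 = 3 × 0.327184 × 0.4280 = 0.420104 (base)
P(M+4) = C(3,2) × 0.572^1 × 0.428^2 = 3 × 0.5720 × 0.183184 = 0.314344
Relative intensity = 0.314344 / 0.420104 × 100 = 74.83

74.83%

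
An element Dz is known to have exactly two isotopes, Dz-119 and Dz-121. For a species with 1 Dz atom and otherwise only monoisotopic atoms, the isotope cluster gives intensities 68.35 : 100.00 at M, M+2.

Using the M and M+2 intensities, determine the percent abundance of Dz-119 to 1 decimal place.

Write p for the Dz-119 fraction. I(M+2)/I(M) = [C(1,1)·p^0·(1−p)] / p^1 = 1·(1−p)/p = 100.00/68.35 = 1.4631
(1−p)/p = 1.4631/1 = 1.4631  ⇒  p = 1/(1 + 1.4631) = 0.4060
Dz-119: 40.6%, Dz-121: 59.4%.

40.6%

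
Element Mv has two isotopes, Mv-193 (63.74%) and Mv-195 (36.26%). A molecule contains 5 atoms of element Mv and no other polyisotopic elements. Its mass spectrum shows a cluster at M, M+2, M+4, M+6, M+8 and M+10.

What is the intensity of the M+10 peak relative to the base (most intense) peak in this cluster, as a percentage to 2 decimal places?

Binomial terms of (0.6374 + 0.3626)^5: M 0.1052, M+2 0.2993, M+4 0.3405, M+6 0.1937, M+8 0.0551, M+10 0.0063 → M+4 is the base peak.
P(M+4) = C(5,2) × 0.6374^3 × 0.3626^2 = 10 × 0.25896208 × 0.13147876 = 0.340480 (base)
P(M+10) = C(5,5) × 0.6374^0 × 0.3626^5 = 1 × 1.0000 × 0.00626814 = 0.006268
Relative intensity = 0.006268 / 0.340480 × 100 = 1.84

1.84%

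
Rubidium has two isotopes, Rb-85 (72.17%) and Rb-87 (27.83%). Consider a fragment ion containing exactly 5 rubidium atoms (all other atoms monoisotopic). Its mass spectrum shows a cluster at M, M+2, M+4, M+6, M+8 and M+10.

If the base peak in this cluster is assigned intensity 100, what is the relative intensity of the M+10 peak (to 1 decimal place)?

0.4

Binomial terms of (0.7217 + 0.2783)^5: M 0.1958, M+2 0.3775, M+4 0.2911, M+6 0.1123, M+8 0.0216, M+10 0.0017 → M+2 is the base peak.
P(M+2) = C(5,1) × 0.7217^4 × 0.2783^1 = 5 × 0.27128565 × 0.2783 = 0.377494 (base)
P(M+10) = C(5,5) × 0.7217^0 × 0.2783^5 = 1 × 1.0000 × 0.00166942 = 0.001669
Relative intensity = 0.001669 / 0.377494 × 100 = 0.4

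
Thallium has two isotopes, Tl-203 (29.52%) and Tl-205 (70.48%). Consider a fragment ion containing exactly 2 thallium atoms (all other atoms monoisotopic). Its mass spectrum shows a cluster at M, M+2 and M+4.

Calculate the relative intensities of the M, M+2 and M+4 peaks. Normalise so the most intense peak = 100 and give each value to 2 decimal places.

17.54 : 83.77 : 100.00

Expanding (0.2952 + 0.7048)^2:
P(M) = 0.2952^2 = 0.087143
P(M+2) = 2 × 0.2952^1 × 0.7048^1 = 0.416114
P(M+4) = 0.7048^2 = 0.496743
The M+4 peak is largest (0.496743); scaling to 100 gives 17.54 : 83.77 : 100.00.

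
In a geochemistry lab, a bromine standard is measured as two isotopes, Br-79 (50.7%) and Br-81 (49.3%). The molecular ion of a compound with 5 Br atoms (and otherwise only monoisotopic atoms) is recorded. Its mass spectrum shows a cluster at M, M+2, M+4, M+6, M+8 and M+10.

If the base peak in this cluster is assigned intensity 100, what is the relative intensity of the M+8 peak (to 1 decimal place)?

Binomial terms of (0.507 + 0.493)^5: M 0.0335, M+2 0.1629, M+4 0.3168, M+6 0.3080, M+8 0.1497, M+10 0.0291 → M+4 is the base peak.
P(M+4) = C(5,2) × 0.507^3 × 0.493^2 = 10 × 0.13032384 × 0.243049 = 0.316751 (base)
P(M+8) = C(5,4) × 0.507^1 × 0.493^4 = 5 × 0.5070 × 0.05907282 = 0.149750
Relative intensity = 0.149750 / 0.316751 × 100 = 47.3

47.3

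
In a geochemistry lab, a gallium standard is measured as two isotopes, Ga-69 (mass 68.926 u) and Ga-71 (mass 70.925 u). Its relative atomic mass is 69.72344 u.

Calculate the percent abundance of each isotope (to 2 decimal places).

With x = fraction of Ga-69 (so Ga-71 is 1 − x):
68.926·x + 70.925·(1 − x) = 69.72344
(68.926 − 70.925)·x = 69.72344 − 70.925
x = -1.20156 / -1.999 = 0.60108 → 60.11% Ga-69, 39.89% Ga-71.

Ga-69: 60.11%, Ga-71: 39.89%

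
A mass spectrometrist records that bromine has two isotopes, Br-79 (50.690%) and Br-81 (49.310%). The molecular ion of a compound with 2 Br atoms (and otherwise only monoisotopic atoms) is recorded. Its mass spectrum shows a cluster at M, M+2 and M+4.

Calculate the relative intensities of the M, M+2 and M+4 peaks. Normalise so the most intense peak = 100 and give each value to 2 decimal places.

The 2 Br atoms are independent, so intensities follow the terms of (0.50690 + 0.49310)^2.
P(M) = 0.50690^2 = 0.256948
P(M+2) = 2 × 0.50690^1 × 0.49310^1 = 0.499905
P(M+4) = 0.49310^2 = 0.243148
The M+2 peak is largest (0.499905); scaling to 100 gives 51.40 : 100.00 : 48.64.

51.40 : 100.00 : 48.64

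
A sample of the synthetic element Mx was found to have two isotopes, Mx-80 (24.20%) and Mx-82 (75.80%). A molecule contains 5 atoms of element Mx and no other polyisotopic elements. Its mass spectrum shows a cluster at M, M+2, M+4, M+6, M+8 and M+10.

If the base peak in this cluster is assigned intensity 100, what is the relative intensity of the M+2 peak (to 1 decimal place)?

3.3

(0.2420 + 0.7580)^5 gives M 0.0008, M+2 0.0130, M+4 0.0814, M+6 0.2551, M+8 0.3994, M+10 0.2502; the largest is M+8.
P(M+8) = C(5,4) × 0.2420^1 × 0.7580^4 = 5 × 0.2420 × 0.33012379 = 0.399450 (base)
P(M+2) = C(5,1) × 0.2420^4 × 0.7580^1 = 5 × 0.00342974 × 0.7580 = 0.012999
Relative intensity = 0.012999 / 0.399450 × 100 = 3.3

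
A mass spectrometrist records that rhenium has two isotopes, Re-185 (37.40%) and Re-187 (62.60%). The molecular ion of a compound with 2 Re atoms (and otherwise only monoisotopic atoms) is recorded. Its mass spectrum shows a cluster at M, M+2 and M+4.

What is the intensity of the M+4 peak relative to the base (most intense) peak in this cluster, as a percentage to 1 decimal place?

83.7%

(0.3740 + 0.6260)^2 gives M 0.1399, M+2 0.4682, M+4 0.3919; the largest is M+2.
P(M+2) = C(2,1) × 0.3740^1 × 0.6260^1 = 2 × 0.3740 × 0.6260 = 0.468248 (base)
P(M+4) = C(2,2) × 0.3740^0 × 0.6260^2 = 1 × 1.0000 × 0.391876 = 0.391876
Relative intensity = 0.391876 / 0.468248 × 100 = 83.7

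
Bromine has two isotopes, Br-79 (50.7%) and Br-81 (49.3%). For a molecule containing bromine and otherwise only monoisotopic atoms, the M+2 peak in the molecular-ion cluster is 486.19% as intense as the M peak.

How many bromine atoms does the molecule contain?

The M+2/M ratio from n Br atoms is n · q/p = n · 0.493/0.507.
n = 4.8619 × 0.507/0.493 = 5.00 ≈ 5

5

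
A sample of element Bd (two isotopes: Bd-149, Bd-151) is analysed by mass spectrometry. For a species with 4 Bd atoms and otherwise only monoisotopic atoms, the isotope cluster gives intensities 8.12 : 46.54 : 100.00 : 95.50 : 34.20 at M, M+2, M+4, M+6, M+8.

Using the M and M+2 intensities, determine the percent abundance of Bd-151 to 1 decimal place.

If p is the fraction of Bd that is Bd-149, then I(M+2)/I(M) = [C(4,1)·p^3·(1−p)] / p^4 = 4·(1−p)/p = 46.54/8.12 = 5.7315
(1−p)/p = 5.7315/4 = 1.4329  ⇒  p = 1/(1 + 1.4329) = 0.4110
Bd-149: 41.1%, Bd-151: 58.9%.

58.9%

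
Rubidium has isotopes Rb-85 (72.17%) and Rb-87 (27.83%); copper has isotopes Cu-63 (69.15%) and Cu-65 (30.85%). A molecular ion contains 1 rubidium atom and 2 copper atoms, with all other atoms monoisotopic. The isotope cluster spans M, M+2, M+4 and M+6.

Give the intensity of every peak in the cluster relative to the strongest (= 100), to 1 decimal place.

78.3 : 100.0 : 42.5 : 6.0

Rubidium pattern (n=1): 0.7217 : 0.2783
Copper pattern (n=2): 0.47817225 : 0.4266555 : 0.09517225
Convolve the two distributions (both contribute in 2-u steps):
  M: 0.7217×0.47817225 = 0.345097
  M+2: 0.7217×0.4266555 + 0.2783×0.47817225 = 0.440993
  M+4: 0.7217×0.09517225 + 0.2783×0.4266555 = 0.187424
  M+6: 0.2783×0.09517225 = 0.026486
Scale to base peak (0.440993) = 100: 78.3 : 100.0 : 42.5 : 6.0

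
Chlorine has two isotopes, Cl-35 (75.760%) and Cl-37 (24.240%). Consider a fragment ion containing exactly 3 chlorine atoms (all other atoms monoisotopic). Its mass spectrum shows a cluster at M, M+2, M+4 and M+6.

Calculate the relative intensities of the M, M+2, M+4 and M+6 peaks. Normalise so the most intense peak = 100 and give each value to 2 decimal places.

Each Cl atom is independently Cl-35 (p = 0.75760) or Cl-37 (q = 0.24240); the cluster is the binomial expansion (p + q)^3.
P(M) = 0.75760^3 = 0.434830
P(M+2) = 3 × 0.75760^2 × 0.24240^1 = 0.417382
P(M+4) = 3 × 0.75760^1 × 0.24240^2 = 0.133545
P(M+6) = 0.24240^3 = 0.014243
The M peak is largest (0.434830); scaling to 100 gives 100.00 : 95.99 : 30.71 : 3.28.

100.00 : 95.99 : 30.71 : 3.28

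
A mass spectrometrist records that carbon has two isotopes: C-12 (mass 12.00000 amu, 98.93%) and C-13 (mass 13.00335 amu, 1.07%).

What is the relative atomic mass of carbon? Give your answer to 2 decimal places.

12.01 amu

The abundance-weighted mean is 0.9893 × 12.00000 + 0.0107 × 13.00335
= 11.871600 + 0.139136 = 12.010736 amu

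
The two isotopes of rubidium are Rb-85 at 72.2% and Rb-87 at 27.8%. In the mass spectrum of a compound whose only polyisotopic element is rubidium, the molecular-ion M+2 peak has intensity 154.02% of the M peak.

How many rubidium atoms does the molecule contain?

4

The M+2/M ratio from n Rb atoms is n · q/p = n · 0.278/0.722.
n = 1.5402 × 0.722/0.278 = 4.00 ≈ 4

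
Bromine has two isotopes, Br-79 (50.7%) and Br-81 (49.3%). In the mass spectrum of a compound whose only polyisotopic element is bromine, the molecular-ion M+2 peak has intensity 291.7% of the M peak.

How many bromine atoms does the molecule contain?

3

For n independent Br atoms, I(M+2)/I(M) = n · (abundance Br-81) / (abundance Br-79) = n · 0.493/0.507.
n = 2.917 × 0.507/0.493 = 3.00 ≈ 3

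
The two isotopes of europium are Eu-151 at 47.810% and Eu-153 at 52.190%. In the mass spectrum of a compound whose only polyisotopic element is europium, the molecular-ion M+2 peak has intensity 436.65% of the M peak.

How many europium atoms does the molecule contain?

4

With n Eu atoms, P(M+2)/P(M) = C(n,1)·p^(n−1)q / p^n = n·q/p = n · 0.52190/0.47810.
n = 4.3665 × 0.47810/0.52190 = 4.00 ≈ 4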